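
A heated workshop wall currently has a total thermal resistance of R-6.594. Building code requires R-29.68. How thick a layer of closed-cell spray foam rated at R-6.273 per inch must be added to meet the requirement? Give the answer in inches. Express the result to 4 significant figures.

ΔR = 29.68 − 6.594 = 23.086 ft²·°F·h/BTU
L = ΔR / (R/in) = 23.086/6.273 = 3.6802 in

3.680 in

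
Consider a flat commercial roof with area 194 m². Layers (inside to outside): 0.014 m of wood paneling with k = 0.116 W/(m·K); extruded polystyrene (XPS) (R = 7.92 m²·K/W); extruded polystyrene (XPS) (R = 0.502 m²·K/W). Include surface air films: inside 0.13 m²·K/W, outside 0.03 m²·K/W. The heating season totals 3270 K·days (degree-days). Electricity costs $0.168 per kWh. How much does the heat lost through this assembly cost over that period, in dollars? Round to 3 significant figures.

294 dollars

0.014/0.116 = 0.1207
R_total = 0.13 + 0.1207 + 7.92 + 0.502 + 0.03 = 8.703 m²·K/W
E = A × HDD × 24 / R / 1000 = 194 × 3270 × 24 / 8.703 / 1000 = 1749 kWh
Cost = 1749 × 0.168 = $293.9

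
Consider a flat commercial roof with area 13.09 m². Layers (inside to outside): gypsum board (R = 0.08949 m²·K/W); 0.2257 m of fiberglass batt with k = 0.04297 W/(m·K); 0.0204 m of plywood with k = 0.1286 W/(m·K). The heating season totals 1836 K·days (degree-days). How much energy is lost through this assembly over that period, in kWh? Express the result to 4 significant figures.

0.2257/0.04297 = 5.2525
0.0204/0.1286 = 0.15863
R_total = 0.08949 + 5.2525 + 0.15863 = 5.5006 m²·K/W
E = A × HDD × 24 / R / 1000 = 13.09 × 1836 × 24 / 5.5006 / 1000 = 104.86 kWh

104.9 kWh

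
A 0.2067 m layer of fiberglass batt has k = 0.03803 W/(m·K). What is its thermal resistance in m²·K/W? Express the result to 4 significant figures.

5.435 m²·K/W

R = L/k = 0.2067/0.03803 = 5.4352 m²·K/W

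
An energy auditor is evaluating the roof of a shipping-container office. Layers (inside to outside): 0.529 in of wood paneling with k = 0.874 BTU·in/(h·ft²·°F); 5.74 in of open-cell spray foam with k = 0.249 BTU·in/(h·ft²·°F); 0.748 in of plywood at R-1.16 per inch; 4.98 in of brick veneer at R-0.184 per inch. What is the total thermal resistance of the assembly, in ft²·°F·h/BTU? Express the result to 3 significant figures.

0.529/0.874 = 0.6053
5.74/0.249 = 23.05
0.748 × 1.16 = 0.8677
4.98 × 0.184 = 0.9163
R_total = 0.6053 + 23.05 + 0.8677 + 0.9163 = 25.44 ft²·°F·h/BTU

25.4 ft²·°F·h/BTU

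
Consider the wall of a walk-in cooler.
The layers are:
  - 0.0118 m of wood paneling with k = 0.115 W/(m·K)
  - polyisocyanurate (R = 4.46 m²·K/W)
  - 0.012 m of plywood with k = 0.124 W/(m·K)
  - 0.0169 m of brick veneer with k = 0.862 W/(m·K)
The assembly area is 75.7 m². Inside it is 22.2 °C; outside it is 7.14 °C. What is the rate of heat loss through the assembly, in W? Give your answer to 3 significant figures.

0.0118/0.115 = 0.1026
0.012/0.124 = 0.09677
0.0169/0.862 = 0.01961
R_total = 0.1026 + 4.46 + 0.09677 + 0.01961 = 4.679 m²·K/W
Q = A·ΔT/R = 75.7 × (22.2 − 7.14) / 4.679 = 243.7 W

244 W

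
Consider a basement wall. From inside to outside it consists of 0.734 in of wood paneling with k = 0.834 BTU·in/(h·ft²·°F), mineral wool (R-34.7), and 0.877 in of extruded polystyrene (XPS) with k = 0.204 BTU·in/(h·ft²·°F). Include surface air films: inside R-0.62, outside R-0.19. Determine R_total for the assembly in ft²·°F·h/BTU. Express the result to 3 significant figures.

0.734/0.834 = 0.8801
0.877/0.204 = 4.299
R_total = 0.62 + 0.8801 + 34.7 + 4.299 + 0.19 = 40.69 ft²·°F·h/BTU

40.7 ft²·°F·h/BTU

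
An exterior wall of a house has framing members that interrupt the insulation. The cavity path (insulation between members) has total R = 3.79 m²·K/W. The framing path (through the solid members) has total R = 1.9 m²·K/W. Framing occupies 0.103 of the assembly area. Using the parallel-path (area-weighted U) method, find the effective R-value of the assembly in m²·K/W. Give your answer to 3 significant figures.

U_eff = 0.897/3.79 + 0.103/1.9 = 0.2367 + 0.05421 = 0.2909
R_eff = 1/U_eff = 3.438 m²·K/W

3.44 m²·K/W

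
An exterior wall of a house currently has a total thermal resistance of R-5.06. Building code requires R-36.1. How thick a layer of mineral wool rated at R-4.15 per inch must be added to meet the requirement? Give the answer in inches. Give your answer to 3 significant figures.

7.48 in

ΔR = 36.1 − 5.06 = 31.04 ft²·°F·h/BTU
L = ΔR / (R/in) = 31.04/4.15 = 7.48 in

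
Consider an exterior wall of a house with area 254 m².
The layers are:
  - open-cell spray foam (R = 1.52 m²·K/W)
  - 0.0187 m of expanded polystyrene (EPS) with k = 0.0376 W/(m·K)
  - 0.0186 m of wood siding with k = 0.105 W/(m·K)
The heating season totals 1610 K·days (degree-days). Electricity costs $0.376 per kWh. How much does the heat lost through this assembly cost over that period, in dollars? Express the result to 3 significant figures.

1680 dollars

0.0187/0.0376 = 0.4973
0.0186/0.105 = 0.1771
R_total = 1.52 + 0.4973 + 0.1771 = 2.194 m²·K/W
E = A × HDD × 24 / R / 1000 = 254 × 1610 × 24 / 2.194 / 1000 = 4472 kWh
Cost = 4472 × 0.376 = $1682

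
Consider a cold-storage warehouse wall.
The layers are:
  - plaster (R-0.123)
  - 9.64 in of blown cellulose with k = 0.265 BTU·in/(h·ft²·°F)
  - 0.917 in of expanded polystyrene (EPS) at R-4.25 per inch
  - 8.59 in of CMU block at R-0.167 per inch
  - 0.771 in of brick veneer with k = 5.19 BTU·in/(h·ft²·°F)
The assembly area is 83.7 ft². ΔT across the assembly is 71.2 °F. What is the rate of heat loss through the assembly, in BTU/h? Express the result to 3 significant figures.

9.64/0.265 = 36.38
0.917 × 4.25 = 3.897
8.59 × 0.167 = 1.435
0.771/5.19 = 0.1486
R_total = 0.123 + 36.38 + 3.897 + 1.435 + 0.1486 = 41.98 ft²·°F·h/BTU
Q = A·ΔT/R = 83.7 × 71.2 / 41.98 = 142 BTU/h

142 BTU/h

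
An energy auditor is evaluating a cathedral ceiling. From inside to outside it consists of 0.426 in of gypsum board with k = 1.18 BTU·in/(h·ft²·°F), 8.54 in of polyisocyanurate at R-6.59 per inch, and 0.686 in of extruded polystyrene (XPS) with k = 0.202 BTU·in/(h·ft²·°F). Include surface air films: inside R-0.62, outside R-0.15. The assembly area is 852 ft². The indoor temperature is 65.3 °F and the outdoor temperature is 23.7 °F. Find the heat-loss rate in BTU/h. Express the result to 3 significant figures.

0.426/1.18 = 0.361
8.54 × 6.59 = 56.28
0.686/0.202 = 3.396
R_total = 0.62 + 0.361 + 56.28 + 3.396 + 0.15 = 60.81 ft²·°F·h/BTU
Q = A·ΔT/R = 852 × (65.3 − 23.7) / 60.81 = 582.9 BTU/h

583 BTU/h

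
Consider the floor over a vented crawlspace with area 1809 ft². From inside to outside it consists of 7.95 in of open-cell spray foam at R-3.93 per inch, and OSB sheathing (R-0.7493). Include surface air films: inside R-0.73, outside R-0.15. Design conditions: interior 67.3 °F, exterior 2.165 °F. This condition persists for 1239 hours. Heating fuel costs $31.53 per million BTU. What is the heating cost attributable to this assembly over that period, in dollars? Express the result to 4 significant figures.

7.95 × 3.93 = 31.244
R_total = 0.73 + 31.244 + 0.7493 + 0.15 = 32.873 ft²·°F·h/BTU
Q = 1809 × (67.3 − 2.165) / 32.873 = 3584.4 BTU/h
E = 3584.4 × 1239 = 4441100 BTU
Cost = 4441100/10⁶ × 31.53 = $140.03

140.0 dollars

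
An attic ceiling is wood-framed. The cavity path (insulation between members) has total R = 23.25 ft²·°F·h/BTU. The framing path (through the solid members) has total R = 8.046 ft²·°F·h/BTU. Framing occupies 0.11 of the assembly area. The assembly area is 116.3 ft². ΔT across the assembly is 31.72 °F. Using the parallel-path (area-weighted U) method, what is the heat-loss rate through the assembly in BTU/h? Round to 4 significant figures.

U_eff = 0.89/23.25 + 0.11/8.046 = 0.03828 + 0.013671 = 0.051951
R_eff = 1/U_eff = 19.249 ft²·°F·h/BTU
Q = 116.3 × 31.72 / 19.249 = 191.65 BTU/h

191.6 BTU/h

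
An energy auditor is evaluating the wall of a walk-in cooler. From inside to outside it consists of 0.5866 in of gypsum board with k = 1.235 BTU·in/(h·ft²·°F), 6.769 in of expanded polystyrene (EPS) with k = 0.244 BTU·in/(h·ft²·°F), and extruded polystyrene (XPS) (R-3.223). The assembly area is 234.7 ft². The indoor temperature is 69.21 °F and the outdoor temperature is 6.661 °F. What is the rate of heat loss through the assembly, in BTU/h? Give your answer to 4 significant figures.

0.5866/1.235 = 0.47498
6.769/0.244 = 27.742
R_total = 0.47498 + 27.742 + 3.223 = 31.44 ft²·°F·h/BTU
Q = A·ΔT/R = 234.7 × (69.21 − 6.661) / 31.44 = 466.93 BTU/h

466.9 BTU/h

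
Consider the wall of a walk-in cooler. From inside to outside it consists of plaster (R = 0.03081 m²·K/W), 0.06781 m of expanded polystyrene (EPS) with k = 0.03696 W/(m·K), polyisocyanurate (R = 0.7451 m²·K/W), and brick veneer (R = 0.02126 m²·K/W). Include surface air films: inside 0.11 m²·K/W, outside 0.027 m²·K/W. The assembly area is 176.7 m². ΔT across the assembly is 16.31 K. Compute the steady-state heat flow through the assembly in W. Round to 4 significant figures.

1041 W

0.06781/0.03696 = 1.8347
R_total = 0.11 + 0.03081 + 1.8347 + 0.7451 + 0.02126 + 0.027 = 2.7689 m²·K/W
Q = A·ΔT/R = 176.7 × 16.31 / 2.7689 = 1040.9 W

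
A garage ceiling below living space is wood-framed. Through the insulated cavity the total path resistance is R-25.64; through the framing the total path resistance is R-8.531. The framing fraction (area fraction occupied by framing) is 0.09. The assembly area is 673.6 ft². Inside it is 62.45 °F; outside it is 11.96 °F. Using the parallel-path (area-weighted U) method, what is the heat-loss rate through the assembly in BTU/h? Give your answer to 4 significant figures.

1566 BTU/h

U_eff = 0.91/25.64 + 0.09/8.531 = 0.035491 + 0.01055 = 0.046041
R_eff = 1/U_eff = 21.72 ft²·°F·h/BTU
Q = 673.6 × (62.45 − 11.96) / 21.72 = 1565.9 BTU/h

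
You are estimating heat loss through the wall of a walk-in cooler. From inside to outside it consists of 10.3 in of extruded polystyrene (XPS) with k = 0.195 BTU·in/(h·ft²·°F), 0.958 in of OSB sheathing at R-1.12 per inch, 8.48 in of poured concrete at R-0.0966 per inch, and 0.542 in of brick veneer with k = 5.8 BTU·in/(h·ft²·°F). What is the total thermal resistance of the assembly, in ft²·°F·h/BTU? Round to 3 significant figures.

10.3/0.195 = 52.82
0.958 × 1.12 = 1.073
8.48 × 0.0966 = 0.8192
0.542/5.8 = 0.09345
R_total = 52.82 + 1.073 + 0.8192 + 0.09345 = 54.81 ft²·°F·h/BTU

54.8 ft²·°F·h/BTU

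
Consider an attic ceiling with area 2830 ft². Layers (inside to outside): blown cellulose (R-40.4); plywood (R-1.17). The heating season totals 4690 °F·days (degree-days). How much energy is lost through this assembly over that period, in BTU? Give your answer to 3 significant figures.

7660000 BTU

R_total = 40.4 + 1.17 = 41.57 ft²·°F·h/BTU
E = A × HDD × 24 / R = 2830 × 4690 × 24 / 41.57 = 7663000 BTU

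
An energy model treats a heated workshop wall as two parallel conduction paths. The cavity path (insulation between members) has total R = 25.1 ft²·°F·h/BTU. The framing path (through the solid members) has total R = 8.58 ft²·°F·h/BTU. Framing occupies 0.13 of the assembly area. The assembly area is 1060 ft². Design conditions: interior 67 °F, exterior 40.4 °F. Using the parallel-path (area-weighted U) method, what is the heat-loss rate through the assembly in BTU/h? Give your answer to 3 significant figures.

U_eff = 0.87/25.1 + 0.13/8.58 = 0.03466 + 0.01515 = 0.04981
R_eff = 1/U_eff = 20.08 ft²·°F·h/BTU
Q = 1060 × (67 − 40.4) / 20.08 = 1405 BTU/h

1400 BTU/h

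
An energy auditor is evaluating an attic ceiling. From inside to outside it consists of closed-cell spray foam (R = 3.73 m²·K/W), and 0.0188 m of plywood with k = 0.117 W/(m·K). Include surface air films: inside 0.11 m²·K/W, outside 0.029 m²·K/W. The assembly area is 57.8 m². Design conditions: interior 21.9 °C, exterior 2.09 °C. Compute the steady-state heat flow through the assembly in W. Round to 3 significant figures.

284 W

0.0188/0.117 = 0.1607
R_total = 0.11 + 3.73 + 0.1607 + 0.029 = 4.03 m²·K/W
Q = A·ΔT/R = 57.8 × (21.9 − 2.09) / 4.03 = 284.1 W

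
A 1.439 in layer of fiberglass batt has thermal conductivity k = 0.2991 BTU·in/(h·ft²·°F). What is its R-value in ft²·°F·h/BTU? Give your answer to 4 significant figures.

R = L/k = 1.439/0.2991 = 4.8111 ft²·°F·h/BTU

4.811 ft²·°F·h/BTU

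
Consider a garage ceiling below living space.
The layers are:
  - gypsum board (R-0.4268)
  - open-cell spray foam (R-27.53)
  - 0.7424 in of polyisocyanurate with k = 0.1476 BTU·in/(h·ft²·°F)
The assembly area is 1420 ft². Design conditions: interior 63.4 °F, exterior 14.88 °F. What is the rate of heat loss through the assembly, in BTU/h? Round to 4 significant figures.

2089 BTU/h

0.7424/0.1476 = 5.0298
R_total = 0.4268 + 27.53 + 5.0298 = 32.987 ft²·°F·h/BTU
Q = A·ΔT/R = 1420 × (63.4 − 14.88) / 32.987 = 2088.7 BTU/h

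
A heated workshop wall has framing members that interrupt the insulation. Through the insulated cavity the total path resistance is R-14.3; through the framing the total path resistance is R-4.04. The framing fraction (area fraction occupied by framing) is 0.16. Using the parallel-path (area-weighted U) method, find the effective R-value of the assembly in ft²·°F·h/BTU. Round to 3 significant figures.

U_eff = 0.84/14.3 + 0.16/4.04 = 0.05874 + 0.0396 = 0.09835
R_eff = 1/U_eff = 10.17 ft²·°F·h/BTU

10.2 ft²·°F·h/BTU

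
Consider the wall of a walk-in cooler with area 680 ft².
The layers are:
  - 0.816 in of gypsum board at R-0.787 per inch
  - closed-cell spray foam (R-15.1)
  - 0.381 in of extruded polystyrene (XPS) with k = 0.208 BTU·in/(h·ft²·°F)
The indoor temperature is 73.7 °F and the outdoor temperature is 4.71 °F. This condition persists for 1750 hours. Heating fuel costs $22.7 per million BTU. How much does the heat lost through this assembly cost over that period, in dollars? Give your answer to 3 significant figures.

0.816 × 0.787 = 0.6422
0.381/0.208 = 1.832
R_total = 0.6422 + 15.1 + 1.832 = 17.57 ft²·°F·h/BTU
Q = 680 × (73.7 − 4.71) / 17.57 = 2669 BTU/h
E = 2669 × 1750 = 4672000 BTU
Cost = 4672000/10⁶ × 22.7 = $106

106 dollars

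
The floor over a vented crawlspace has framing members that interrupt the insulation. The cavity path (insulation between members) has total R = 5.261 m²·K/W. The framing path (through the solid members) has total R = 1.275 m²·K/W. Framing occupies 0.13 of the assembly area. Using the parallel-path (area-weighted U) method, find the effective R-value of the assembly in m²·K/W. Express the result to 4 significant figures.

U_eff = 0.87/5.261 + 0.13/1.275 = 0.16537 + 0.10196 = 0.26733
R_eff = 1/U_eff = 3.7407 m²·K/W

3.741 m²·K/W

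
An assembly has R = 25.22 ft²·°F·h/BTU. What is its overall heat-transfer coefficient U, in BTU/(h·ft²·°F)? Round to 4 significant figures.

U = 1/R = 1/25.22 = 0.039651

0.03965 BTU/(h·ft²·°F)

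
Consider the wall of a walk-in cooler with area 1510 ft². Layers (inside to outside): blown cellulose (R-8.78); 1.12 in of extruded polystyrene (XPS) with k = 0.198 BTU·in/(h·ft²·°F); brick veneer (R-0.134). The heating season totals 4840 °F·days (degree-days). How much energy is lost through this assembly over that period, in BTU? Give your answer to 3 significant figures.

1.12/0.198 = 5.657
R_total = 8.78 + 5.657 + 0.134 = 14.57 ft²·°F·h/BTU
E = A × HDD × 24 / R = 1510 × 4840 × 24 / 14.57 = 12040000 BTU

12000000 BTU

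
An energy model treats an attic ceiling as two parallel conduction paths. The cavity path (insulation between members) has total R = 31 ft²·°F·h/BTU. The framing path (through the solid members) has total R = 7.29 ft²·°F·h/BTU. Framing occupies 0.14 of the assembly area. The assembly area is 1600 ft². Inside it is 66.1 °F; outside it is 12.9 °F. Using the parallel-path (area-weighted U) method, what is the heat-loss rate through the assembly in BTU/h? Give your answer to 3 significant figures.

U_eff = 0.86/31 + 0.14/7.29 = 0.02774 + 0.0192 = 0.04695
R_eff = 1/U_eff = 21.3 ft²·°F·h/BTU
Q = 1600 × (66.1 − 12.9) / 21.3 = 3996 BTU/h

4000 BTU/h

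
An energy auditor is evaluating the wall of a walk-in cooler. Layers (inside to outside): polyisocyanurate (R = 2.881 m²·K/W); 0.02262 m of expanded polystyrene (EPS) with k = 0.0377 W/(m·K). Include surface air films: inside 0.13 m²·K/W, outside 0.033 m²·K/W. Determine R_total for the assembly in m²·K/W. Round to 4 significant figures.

0.02262/0.0377 = 0.6
R_total = 0.13 + 2.881 + 0.6 + 0.033 = 3.644 m²·K/W

3.644 m²·K/W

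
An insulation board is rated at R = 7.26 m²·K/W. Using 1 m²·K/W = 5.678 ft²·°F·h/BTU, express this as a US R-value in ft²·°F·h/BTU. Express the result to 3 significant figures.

R_US = 7.26 × 5.678 = 41.22

41.2 ft²·°F·h/BTU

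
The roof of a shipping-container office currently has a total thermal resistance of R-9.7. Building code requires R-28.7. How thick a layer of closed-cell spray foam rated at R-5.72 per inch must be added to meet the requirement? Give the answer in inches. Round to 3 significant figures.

ΔR = 28.7 − 9.7 = 19 ft²·°F·h/BTU
L = ΔR / (R/in) = 19/5.72 = 3.322 in

3.32 in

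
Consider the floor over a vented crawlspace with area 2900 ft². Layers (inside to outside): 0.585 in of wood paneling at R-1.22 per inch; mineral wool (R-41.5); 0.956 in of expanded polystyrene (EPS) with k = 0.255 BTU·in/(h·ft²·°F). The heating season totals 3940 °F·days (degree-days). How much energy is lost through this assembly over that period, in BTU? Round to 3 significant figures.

0.585 × 1.22 = 0.7137
0.956/0.255 = 3.749
R_total = 0.7137 + 41.5 + 3.749 = 45.96 ft²·°F·h/BTU
E = A × HDD × 24 / R = 2900 × 3940 × 24 / 45.96 = 5966000 BTU

5970000 BTU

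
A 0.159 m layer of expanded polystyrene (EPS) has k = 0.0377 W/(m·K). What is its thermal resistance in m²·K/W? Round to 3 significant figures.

4.22 m²·K/W

R = L/k = 0.159/0.0377 = 4.218 m²·K/W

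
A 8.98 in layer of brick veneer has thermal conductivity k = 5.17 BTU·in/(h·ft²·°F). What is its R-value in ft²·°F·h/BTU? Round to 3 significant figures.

1.74 ft²·°F·h/BTU

R = L/k = 8.98/5.17 = 1.737 ft²·°F·h/BTU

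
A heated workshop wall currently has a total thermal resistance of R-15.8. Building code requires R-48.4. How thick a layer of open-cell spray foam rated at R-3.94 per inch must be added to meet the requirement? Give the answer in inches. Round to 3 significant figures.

ΔR = 48.4 − 15.8 = 32.6 ft²·°F·h/BTU
L = ΔR / (R/in) = 32.6/3.94 = 8.274 in

8.27 in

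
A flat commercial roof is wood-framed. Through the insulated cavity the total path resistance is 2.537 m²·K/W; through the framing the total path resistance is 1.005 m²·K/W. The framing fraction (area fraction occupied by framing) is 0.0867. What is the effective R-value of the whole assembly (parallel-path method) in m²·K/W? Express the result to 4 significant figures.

2.241 m²·K/W

U_eff = 0.9133/2.537 + 0.0867/1.005 = 0.35999 + 0.086269 = 0.44626
R_eff = 1/U_eff = 2.2408 m²·K/W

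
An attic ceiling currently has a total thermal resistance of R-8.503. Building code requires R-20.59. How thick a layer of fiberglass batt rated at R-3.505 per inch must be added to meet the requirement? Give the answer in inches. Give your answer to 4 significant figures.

3.449 in

ΔR = 20.59 − 8.503 = 12.087 ft²·°F·h/BTU
L = ΔR / (R/in) = 12.087/3.505 = 3.4485 in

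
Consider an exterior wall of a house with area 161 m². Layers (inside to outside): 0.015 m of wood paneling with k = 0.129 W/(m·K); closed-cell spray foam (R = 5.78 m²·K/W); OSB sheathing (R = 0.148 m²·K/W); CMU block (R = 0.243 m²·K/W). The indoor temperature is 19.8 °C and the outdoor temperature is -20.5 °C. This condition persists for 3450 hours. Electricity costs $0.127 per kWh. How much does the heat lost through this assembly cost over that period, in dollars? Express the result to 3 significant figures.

0.015/0.129 = 0.1163
R_total = 0.1163 + 5.78 + 0.148 + 0.243 = 6.287 m²·K/W
Q = 161 × (19.8 − (-20.5)) / 6.287 = 1032 W
E = 1032 W × 3450 h / 1000 = 3560 kWh
Cost = 3560 × 0.127 = $452.2

452 dollars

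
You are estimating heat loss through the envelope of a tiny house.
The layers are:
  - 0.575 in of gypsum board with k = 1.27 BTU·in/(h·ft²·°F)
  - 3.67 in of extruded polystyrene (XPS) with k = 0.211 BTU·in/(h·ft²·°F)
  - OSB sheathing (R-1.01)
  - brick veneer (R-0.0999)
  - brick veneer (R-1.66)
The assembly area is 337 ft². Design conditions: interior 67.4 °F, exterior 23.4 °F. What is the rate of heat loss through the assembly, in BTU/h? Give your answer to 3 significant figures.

719 BTU/h

0.575/1.27 = 0.4528
3.67/0.211 = 17.39
R_total = 0.4528 + 17.39 + 1.01 + 0.0999 + 1.66 = 20.62 ft²·°F·h/BTU
Q = A·ΔT/R = 337 × (67.4 − 23.4) / 20.62 = 719.2 BTU/h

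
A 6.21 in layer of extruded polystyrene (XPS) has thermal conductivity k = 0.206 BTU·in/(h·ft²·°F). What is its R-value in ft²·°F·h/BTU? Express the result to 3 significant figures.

R = L/k = 6.21/0.206 = 30.15 ft²·°F·h/BTU

30.1 ft²·°F·h/BTU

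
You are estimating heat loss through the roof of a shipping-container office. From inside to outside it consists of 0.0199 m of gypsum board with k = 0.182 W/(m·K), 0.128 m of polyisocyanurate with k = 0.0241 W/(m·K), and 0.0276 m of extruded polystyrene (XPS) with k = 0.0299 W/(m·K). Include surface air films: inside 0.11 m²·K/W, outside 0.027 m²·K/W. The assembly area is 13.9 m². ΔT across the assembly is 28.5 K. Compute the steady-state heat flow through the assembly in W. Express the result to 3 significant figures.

61.1 W

0.0199/0.182 = 0.1093
0.128/0.0241 = 5.311
0.0276/0.0299 = 0.9231
R_total = 0.11 + 0.1093 + 5.311 + 0.9231 + 0.027 = 6.481 m²·K/W
Q = A·ΔT/R = 13.9 × 28.5 / 6.481 = 61.13 W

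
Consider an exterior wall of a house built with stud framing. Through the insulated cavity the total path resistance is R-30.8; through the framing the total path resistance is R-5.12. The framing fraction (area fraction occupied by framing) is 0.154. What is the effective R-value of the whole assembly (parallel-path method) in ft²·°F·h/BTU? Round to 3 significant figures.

17.4 ft²·°F·h/BTU

U_eff = 0.846/30.8 + 0.154/5.12 = 0.02747 + 0.03008 = 0.05755
R_eff = 1/U_eff = 17.38 ft²·°F·h/BTU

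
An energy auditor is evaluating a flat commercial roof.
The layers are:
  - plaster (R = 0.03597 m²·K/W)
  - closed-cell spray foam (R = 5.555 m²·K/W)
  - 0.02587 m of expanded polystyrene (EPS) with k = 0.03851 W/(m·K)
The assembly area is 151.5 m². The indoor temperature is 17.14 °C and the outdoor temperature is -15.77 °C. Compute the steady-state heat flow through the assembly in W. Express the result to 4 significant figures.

0.02587/0.03851 = 0.67177
R_total = 0.03597 + 5.555 + 0.67177 = 6.2627 m²·K/W
Q = A·ΔT/R = 151.5 × (17.14 − (-15.77)) / 6.2627 = 796.12 W

796.1 W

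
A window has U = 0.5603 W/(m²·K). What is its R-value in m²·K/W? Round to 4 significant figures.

R = 1/U = 1/0.5603 = 1.7848

1.785 m²·K/W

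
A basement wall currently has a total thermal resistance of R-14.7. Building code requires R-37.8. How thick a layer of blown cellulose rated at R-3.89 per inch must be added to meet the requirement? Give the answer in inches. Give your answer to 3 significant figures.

ΔR = 37.8 − 14.7 = 23.1 ft²·°F·h/BTU
L = ΔR / (R/in) = 23.1/3.89 = 5.938 in

5.94 in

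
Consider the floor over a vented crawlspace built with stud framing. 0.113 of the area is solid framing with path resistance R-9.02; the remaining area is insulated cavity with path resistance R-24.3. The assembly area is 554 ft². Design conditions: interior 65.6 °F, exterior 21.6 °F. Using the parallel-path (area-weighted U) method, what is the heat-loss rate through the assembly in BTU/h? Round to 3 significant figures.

U_eff = 0.887/24.3 + 0.113/9.02 = 0.0365 + 0.01253 = 0.04903
R_eff = 1/U_eff = 20.4 ft²·°F·h/BTU
Q = 554 × (65.6 − 21.6) / 20.4 = 1195 BTU/h

1200 BTU/h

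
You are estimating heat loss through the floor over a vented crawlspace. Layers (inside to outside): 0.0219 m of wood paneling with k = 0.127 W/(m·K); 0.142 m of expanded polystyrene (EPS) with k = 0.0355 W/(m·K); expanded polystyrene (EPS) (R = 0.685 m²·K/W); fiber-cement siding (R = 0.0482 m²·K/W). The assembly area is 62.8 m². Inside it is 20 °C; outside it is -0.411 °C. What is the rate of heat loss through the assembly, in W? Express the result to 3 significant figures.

261 W

0.0219/0.127 = 0.1724
0.142/0.0355 = 4
R_total = 0.1724 + 4 + 0.685 + 0.0482 = 4.906 m²·K/W
Q = A·ΔT/R = 62.8 × (20 − (-0.411)) / 4.906 = 261.3 W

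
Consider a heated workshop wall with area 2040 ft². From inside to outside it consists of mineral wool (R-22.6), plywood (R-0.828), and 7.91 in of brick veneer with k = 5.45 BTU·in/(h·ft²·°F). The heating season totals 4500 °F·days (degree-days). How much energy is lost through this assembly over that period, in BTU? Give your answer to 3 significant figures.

8860000 BTU

7.91/5.45 = 1.451
R_total = 22.6 + 0.828 + 1.451 = 24.88 ft²·°F·h/BTU
E = A × HDD × 24 / R = 2040 × 4500 × 24 / 24.88 = 8856000 BTU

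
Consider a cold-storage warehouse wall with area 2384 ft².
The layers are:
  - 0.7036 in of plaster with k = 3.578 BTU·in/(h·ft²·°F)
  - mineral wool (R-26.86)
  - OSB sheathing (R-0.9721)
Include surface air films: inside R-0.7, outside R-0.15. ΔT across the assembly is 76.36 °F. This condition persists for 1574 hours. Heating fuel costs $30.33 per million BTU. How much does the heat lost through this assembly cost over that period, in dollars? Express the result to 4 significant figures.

0.7036/3.578 = 0.19665
R_total = 0.7 + 0.19665 + 26.86 + 0.9721 + 0.15 = 28.879 ft²·°F·h/BTU
Q = 2384 × 76.36 / 28.879 = 6303.7 BTU/h
E = 6303.7 × 1574 = 9922000 BTU
Cost = 9922000/10⁶ × 30.33 = $300.93

300.9 dollars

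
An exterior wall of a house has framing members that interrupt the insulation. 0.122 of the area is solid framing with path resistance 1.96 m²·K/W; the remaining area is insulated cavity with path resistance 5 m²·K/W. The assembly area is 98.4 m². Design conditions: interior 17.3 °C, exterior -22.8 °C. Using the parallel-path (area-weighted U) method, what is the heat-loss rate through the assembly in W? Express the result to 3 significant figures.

938 W

U_eff = 0.878/5 + 0.122/1.96 = 0.1756 + 0.06224 = 0.2378
R_eff = 1/U_eff = 4.204 m²·K/W
Q = 98.4 × (17.3 − (-22.8)) / 4.204 = 938.5 W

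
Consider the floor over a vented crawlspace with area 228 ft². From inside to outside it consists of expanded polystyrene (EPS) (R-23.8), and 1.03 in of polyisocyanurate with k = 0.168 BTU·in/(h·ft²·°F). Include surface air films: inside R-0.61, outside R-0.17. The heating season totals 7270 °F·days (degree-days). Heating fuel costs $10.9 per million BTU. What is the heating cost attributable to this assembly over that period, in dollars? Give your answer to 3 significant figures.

14.1 dollars

1.03/0.168 = 6.131
R_total = 0.61 + 23.8 + 6.131 + 0.17 = 30.71 ft²·°F·h/BTU
E = A × HDD × 24 / R = 228 × 7270 × 24 / 30.71 = 1295000 BTU
Cost = 1295000/10⁶ × 10.9 = $14.12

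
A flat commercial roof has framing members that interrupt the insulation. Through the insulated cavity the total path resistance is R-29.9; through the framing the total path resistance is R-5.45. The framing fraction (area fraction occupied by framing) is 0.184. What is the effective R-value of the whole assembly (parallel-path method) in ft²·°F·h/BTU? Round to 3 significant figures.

U_eff = 0.816/29.9 + 0.184/5.45 = 0.02729 + 0.03376 = 0.06105
R_eff = 1/U_eff = 16.38 ft²·°F·h/BTU

16.4 ft²·°F·h/BTU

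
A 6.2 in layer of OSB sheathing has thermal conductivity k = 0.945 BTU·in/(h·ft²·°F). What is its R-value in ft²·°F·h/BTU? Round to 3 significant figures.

6.56 ft²·°F·h/BTU

R = L/k = 6.2/0.945 = 6.561 ft²·°F·h/BTU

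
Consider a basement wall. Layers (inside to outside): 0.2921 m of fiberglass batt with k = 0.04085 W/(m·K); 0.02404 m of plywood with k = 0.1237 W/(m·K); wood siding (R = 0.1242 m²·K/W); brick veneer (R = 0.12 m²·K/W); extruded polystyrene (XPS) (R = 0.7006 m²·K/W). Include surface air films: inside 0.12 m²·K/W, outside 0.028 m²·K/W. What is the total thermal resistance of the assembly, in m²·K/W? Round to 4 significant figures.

0.2921/0.04085 = 7.1506
0.02404/0.1237 = 0.19434
R_total = 0.12 + 7.1506 + 0.19434 + 0.1242 + 0.12 + 0.7006 + 0.028 = 8.4377 m²·K/W

8.438 m²·K/W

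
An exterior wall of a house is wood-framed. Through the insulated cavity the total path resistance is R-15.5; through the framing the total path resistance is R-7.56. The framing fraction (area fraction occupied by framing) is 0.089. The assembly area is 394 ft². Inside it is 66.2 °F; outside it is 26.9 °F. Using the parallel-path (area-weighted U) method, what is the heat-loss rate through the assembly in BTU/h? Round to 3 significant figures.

1090 BTU/h

U_eff = 0.911/15.5 + 0.089/7.56 = 0.05877 + 0.01177 = 0.07055
R_eff = 1/U_eff = 14.18 ft²·°F·h/BTU
Q = 394 × (66.2 − 26.9) / 14.18 = 1092 BTU/h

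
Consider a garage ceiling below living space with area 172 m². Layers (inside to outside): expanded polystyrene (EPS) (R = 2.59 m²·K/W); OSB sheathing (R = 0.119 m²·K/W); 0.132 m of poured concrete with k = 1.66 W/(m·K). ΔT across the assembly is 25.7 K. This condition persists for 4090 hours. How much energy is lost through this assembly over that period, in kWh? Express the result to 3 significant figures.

6480 kWh

0.132/1.66 = 0.07952
R_total = 2.59 + 0.119 + 0.07952 = 2.789 m²·K/W
Q = 172 × 25.7 / 2.789 = 1585 W
E = 1585 W × 4090 h / 1000 = 6484 kWh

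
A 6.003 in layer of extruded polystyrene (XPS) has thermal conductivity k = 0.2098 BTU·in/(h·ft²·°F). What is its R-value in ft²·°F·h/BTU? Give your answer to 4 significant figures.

28.61 ft²·°F·h/BTU

R = L/k = 6.003/0.2098 = 28.613 ft²·°F·h/BTU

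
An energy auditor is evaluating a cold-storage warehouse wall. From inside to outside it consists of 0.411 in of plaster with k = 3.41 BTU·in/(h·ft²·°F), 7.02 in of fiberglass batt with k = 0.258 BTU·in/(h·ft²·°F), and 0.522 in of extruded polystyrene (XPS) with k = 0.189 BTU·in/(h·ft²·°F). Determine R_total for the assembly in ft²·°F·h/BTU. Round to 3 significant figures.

30.1 ft²·°F·h/BTU

0.411/3.41 = 0.1205
7.02/0.258 = 27.21
0.522/0.189 = 2.762
R_total = 0.1205 + 27.21 + 2.762 = 30.09 ft²·°F·h/BTU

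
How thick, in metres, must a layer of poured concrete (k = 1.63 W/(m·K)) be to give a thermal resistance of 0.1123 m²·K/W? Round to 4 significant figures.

0.1830 m

L = R·k = 0.1123 × 1.63 = 0.18305 m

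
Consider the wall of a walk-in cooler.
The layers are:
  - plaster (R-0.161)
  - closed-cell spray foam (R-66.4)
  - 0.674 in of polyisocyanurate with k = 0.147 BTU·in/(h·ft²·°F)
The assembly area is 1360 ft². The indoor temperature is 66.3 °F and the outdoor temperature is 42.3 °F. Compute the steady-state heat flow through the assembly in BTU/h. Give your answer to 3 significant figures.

0.674/0.147 = 4.585
R_total = 0.161 + 66.4 + 4.585 = 71.15 ft²·°F·h/BTU
Q = A·ΔT/R = 1360 × (66.3 − 42.3) / 71.15 = 458.8 BTU/h

459 BTU/h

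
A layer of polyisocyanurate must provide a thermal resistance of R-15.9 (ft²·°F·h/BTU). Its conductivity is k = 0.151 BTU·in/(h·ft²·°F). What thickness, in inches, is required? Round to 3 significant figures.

L = R × k = 15.9 × 0.151 = 2.401 in

2.40 in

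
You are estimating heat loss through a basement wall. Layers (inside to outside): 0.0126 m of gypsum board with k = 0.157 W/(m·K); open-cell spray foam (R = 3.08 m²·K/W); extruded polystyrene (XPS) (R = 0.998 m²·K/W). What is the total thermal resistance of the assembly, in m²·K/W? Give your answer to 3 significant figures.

4.16 m²·K/W

0.0126/0.157 = 0.08025
R_total = 0.08025 + 3.08 + 0.998 = 4.158 m²·K/W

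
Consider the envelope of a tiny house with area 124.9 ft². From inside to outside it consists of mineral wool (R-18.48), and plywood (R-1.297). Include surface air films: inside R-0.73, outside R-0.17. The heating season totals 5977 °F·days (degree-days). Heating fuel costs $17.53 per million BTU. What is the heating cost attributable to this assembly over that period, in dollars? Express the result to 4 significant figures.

15.19 dollars

R_total = 0.73 + 18.48 + 1.297 + 0.17 = 20.677 ft²·°F·h/BTU
E = A × HDD × 24 / R = 124.9 × 5977 × 24 / 20.677 = 866500 BTU
Cost = 866500/10⁶ × 17.53 = $15.19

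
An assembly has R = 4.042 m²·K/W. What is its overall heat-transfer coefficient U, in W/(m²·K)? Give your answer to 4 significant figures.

U = 1/R = 1/4.042 = 0.2474

0.2474 W/(m²·K)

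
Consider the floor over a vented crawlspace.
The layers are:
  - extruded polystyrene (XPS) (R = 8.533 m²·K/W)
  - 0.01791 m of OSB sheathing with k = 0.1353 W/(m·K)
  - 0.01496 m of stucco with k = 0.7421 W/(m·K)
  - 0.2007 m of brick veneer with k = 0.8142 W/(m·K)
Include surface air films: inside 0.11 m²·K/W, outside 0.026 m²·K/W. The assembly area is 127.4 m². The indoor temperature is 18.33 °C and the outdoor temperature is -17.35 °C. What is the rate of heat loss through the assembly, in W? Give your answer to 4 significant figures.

0.01791/0.1353 = 0.13237
0.01496/0.7421 = 0.020159
0.2007/0.8142 = 0.2465
R_total = 0.11 + 8.533 + 0.13237 + 0.020159 + 0.2465 + 0.026 = 9.068 m²·K/W
Q = A·ΔT/R = 127.4 × (18.33 − (-17.35)) / 9.068 = 501.28 W

501.3 W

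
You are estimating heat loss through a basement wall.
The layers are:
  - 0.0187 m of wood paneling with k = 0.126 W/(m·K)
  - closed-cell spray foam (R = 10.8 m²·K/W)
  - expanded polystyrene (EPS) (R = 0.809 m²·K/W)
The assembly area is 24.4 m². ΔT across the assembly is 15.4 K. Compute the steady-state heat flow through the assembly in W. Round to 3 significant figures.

0.0187/0.126 = 0.1484
R_total = 0.1484 + 10.8 + 0.809 = 11.76 m²·K/W
Q = A·ΔT/R = 24.4 × 15.4 / 11.76 = 31.96 W

32.0 W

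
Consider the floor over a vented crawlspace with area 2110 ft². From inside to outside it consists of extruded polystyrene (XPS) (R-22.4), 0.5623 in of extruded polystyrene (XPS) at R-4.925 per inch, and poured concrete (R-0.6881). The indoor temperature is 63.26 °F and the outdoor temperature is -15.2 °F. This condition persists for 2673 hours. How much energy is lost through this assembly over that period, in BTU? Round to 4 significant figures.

17110000 BTU

0.5623 × 4.925 = 2.7693
R_total = 22.4 + 2.7693 + 0.6881 = 25.857 ft²·°F·h/BTU
Q = 2110 × (63.26 − (-15.2)) / 25.857 = 6402.4 BTU/h
E = 6402.4 × 2673 = 17114000 BTU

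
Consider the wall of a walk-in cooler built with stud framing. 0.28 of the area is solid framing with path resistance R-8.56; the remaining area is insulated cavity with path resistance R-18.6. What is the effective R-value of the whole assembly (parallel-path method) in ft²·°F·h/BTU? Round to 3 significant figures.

U_eff = 0.72/18.6 + 0.28/8.56 = 0.03871 + 0.03271 = 0.07142
R_eff = 1/U_eff = 14 ft²·°F·h/BTU

14.0 ft²·°F·h/BTU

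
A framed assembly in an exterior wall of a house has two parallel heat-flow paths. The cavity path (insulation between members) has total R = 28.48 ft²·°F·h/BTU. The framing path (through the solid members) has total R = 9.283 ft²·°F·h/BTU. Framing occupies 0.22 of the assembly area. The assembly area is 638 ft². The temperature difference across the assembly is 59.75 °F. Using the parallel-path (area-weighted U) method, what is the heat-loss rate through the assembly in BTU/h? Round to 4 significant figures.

U_eff = 0.78/28.48 + 0.22/9.283 = 0.027388 + 0.023699 = 0.051087
R_eff = 1/U_eff = 19.574 ft²·°F·h/BTU
Q = 638 × 59.75 / 19.574 = 1947.5 BTU/h

1947 BTU/h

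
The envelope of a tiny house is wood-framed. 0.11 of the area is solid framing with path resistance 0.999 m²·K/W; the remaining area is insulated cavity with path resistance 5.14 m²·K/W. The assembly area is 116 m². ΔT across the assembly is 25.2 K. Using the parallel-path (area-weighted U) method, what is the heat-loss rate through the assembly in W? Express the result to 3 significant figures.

828 W

U_eff = 0.89/5.14 + 0.11/0.999 = 0.1732 + 0.1101 = 0.2833
R_eff = 1/U_eff = 3.53 m²·K/W
Q = 116 × 25.2 / 3.53 = 828 W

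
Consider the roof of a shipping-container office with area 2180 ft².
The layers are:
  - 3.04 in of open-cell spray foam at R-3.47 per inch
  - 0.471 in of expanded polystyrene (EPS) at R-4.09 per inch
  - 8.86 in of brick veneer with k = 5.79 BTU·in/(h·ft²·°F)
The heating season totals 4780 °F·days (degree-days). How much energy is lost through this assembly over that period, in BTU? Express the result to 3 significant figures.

3.04 × 3.47 = 10.55
0.471 × 4.09 = 1.926
8.86/5.79 = 1.53
R_total = 10.55 + 1.926 + 1.53 = 14.01 ft²·°F·h/BTU
E = A × HDD × 24 / R = 2180 × 4780 × 24 / 14.01 = 17860000 BTU

17900000 BTU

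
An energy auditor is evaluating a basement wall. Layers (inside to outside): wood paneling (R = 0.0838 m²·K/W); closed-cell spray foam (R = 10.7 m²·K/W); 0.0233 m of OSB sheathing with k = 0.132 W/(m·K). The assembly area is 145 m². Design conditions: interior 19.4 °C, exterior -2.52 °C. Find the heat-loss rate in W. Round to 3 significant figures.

0.0233/0.132 = 0.1765
R_total = 0.0838 + 10.7 + 0.1765 = 10.96 m²·K/W
Q = A·ΔT/R = 145 × (19.4 − (-2.52)) / 10.96 = 290 W

290 W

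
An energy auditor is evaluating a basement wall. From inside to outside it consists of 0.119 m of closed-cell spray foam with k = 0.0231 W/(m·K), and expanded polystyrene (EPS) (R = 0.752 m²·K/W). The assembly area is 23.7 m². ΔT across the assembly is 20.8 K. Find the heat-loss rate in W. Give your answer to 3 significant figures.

0.119/0.0231 = 5.152
R_total = 5.152 + 0.752 = 5.904 m²·K/W
Q = A·ΔT/R = 23.7 × 20.8 / 5.904 = 83.5 W

83.5 W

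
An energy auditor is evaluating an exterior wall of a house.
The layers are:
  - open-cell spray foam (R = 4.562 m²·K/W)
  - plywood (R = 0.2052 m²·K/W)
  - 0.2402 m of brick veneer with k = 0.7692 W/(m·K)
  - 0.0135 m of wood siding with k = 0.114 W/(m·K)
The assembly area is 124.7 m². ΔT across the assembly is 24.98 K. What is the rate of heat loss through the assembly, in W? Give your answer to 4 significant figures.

0.2402/0.7692 = 0.31227
0.0135/0.114 = 0.11842
R_total = 4.562 + 0.2052 + 0.31227 + 0.11842 = 5.1979 m²·K/W
Q = A·ΔT/R = 124.7 × 24.98 / 5.1979 = 599.28 W

599.3 W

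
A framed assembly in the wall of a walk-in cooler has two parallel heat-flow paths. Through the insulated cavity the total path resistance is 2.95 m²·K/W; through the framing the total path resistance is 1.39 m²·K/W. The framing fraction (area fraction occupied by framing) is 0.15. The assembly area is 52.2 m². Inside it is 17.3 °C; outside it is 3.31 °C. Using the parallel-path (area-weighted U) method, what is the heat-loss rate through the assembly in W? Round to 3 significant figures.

289 W

U_eff = 0.85/2.95 + 0.15/1.39 = 0.2881 + 0.1079 = 0.396
R_eff = 1/U_eff = 2.525 m²·K/W
Q = 52.2 × (17.3 − 3.31) / 2.525 = 289.2 W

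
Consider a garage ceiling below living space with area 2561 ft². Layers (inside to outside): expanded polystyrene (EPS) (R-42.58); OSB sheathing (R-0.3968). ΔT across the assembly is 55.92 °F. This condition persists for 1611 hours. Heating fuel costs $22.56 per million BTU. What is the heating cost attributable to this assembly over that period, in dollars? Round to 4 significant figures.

R_total = 42.58 + 0.3968 = 42.977 ft²·°F·h/BTU
Q = 2561 × 55.92 / 42.977 = 3332.3 BTU/h
E = 3332.3 × 1611 = 5368300 BTU
Cost = 5368300/10⁶ × 22.56 = $121.11

121.1 dollars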